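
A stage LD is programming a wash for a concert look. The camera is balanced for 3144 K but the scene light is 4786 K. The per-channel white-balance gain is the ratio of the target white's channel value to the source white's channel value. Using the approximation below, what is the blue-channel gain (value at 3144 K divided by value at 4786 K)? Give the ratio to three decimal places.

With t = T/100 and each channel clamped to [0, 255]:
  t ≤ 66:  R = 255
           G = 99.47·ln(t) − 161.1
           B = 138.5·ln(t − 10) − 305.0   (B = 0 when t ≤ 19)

0.603

At 4786 K (t = 47.86):
  B = 138.5·ln(47.86 − 10) − 305.0 = 138.5·ln 37.86 − 305.0 = 138.5·3.6339 − 305.0 = 198.294.
At 3144 K (t = 31.44):
  B = 138.5·ln(31.44 − 10) − 305.0 = 138.5·ln 21.44 − 305.0 = 138.5·3.0653 − 305.0 = 119.538.
Gain = 119.538 / 198.294 = 0.6028 → 0.603.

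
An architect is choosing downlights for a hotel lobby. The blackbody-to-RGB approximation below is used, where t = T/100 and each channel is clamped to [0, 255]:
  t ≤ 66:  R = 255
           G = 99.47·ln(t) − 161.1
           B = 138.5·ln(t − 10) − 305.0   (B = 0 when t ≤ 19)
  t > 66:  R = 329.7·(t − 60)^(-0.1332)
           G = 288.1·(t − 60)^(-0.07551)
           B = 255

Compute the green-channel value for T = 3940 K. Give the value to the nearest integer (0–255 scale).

t = 3940/100 = 39.4; the t ≤ 66 branch applies.
G = 99.47·ln 39.4 − 161.1 = 99.47·3.6738 − 161.1 = 204.329.
Rounded: 204.

204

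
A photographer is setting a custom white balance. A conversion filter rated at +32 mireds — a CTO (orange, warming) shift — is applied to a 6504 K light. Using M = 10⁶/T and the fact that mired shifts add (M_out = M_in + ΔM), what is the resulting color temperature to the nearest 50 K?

M_in = 10⁶/6504 = 153.75 mireds.
M_out = 153.75 + (+32) = 185.75 mireds.
T_out = 10⁶/185.75 = 5383.5 K → 5400 K.

5400 K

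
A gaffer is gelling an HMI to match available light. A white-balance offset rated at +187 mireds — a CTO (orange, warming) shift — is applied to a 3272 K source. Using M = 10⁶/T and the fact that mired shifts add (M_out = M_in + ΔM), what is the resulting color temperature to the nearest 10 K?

M_in = 10⁶/3272 = 305.62 mireds.
M_out = 305.62 + (+187) = 492.62 mireds.
T_out = 10⁶/492.62 = 2029.9 K → 2030 K.

2030 K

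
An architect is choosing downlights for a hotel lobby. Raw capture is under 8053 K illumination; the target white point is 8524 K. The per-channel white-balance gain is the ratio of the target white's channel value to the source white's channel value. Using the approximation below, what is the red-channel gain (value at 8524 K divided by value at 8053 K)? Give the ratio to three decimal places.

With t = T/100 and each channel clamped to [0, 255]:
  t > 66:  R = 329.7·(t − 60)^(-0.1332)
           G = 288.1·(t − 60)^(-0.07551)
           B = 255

At 8053 K (t = 80.53):
  R = 329.7·(80.53 − 60)^(-0.1332) = 329.7·20.53^(-0.1332) = 329.7·0.66864 = 220.449.
At 8524 K (t = 85.24):
  R = 329.7·(85.24 − 60)^(-0.1332) = 329.7·25.24^(-0.1332) = 329.7·0.65049 = 214.467.
Gain = 214.467 / 220.449 = 0.9729 → 0.973.

0.973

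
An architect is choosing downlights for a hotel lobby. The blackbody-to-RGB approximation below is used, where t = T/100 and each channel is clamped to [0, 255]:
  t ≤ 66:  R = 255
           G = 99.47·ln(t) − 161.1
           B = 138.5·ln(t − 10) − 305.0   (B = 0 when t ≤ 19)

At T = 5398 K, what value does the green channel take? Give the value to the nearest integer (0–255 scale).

t = 5398/100 = 53.98; the t ≤ 66 branch applies.
G = 99.47·ln 53.98 − 161.1 = 99.47·3.9886 − 161.1 = 235.647.
Rounded: 236.

236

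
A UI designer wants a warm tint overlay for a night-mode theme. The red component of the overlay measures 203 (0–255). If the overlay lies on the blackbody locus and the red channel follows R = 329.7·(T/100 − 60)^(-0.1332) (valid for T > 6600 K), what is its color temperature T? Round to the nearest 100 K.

9800 K

(t − 60)^(-0.1332) = 203/329.7 = 0.61571.
t − 60 = 0.61571^(1/-0.1332) = 0.61571^(-7.508) = 38.129, so t = 98.129.
T = 100·t = 9813 K → 9800 K to the nearest 100 K.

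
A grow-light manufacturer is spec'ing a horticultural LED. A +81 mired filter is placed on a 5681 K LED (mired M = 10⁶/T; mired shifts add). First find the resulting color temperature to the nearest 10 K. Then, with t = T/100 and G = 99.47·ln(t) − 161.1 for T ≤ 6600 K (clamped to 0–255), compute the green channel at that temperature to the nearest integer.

M_in = 10⁶/5681 = 176.03; M_out = 176.03 + (+81) = 257.03.
T_out = 10⁶/257.03 = 3890.7 K → 3890 K; t = 38.9.
G = 99.47·ln 38.9 − 161.1 = 99.47·3.6610 − 161.1 = 203.059.
Rounded: 203.

203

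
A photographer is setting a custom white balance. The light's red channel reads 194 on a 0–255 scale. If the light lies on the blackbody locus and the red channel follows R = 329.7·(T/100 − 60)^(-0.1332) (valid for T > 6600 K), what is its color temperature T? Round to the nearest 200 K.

11400 K

(t − 60)^(-0.1332) = 194/329.7 = 0.58841.
t − 60 = 0.58841^(1/-0.1332) = 0.58841^(-7.508) = 53.593, so t = 113.593.
T = 100·t = 11359 K → 11400 K to the nearest 200 K.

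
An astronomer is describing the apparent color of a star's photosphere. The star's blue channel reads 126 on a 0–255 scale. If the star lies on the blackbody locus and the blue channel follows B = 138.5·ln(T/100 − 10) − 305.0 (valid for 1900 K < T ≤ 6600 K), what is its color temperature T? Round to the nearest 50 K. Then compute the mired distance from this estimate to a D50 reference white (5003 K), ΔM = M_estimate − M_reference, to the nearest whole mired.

+108 mireds

ln(t − 10) = (126 + 305.0) / 138.5 = 3.1119.
t − 10 = e^3.1119 = 22.464, so t = 32.464.
T = 100·t = 3246 K → 3250 K to the nearest 50 K.
M_estimate = 10⁶/3250 = 307.69; M_reference = 10⁶/5003 = 199.88.
ΔM = 307.69 − 199.88 = 107.81 → +108 mireds.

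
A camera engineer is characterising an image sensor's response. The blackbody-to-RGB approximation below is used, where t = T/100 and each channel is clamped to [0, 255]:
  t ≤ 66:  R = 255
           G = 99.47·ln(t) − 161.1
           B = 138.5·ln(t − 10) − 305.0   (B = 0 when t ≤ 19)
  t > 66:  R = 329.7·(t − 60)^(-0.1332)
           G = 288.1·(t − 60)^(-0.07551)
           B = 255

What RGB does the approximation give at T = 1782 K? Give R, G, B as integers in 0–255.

t = 1782/100 = 17.82; the t ≤ 66 branch applies.
R = 255 by definition for t ≤ 66.
G = 99.47·ln 17.82 − 161.1 = 99.47·2.8803 − 161.1 = 125.406.
t = 17.82 ≤ 19, so B = 0.
Rounded: (255, 125, 0).

R=255, G=125, B=0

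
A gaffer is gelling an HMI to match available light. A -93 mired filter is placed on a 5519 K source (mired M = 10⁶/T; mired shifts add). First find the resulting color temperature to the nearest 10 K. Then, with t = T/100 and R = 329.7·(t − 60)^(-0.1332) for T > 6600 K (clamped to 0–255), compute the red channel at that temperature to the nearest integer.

194

M_in = 10⁶/5519 = 181.19; M_out = 181.19 + (-93) = 88.19.
T_out = 10⁶/88.19 = 11338.9 K → 11340 K; t = 113.4.
R = 329.7·(113.4 − 60)^(-0.1332) = 329.7·53.4^(-0.1332) = 329.7·0.58870 = 194.093.
Rounded: 194.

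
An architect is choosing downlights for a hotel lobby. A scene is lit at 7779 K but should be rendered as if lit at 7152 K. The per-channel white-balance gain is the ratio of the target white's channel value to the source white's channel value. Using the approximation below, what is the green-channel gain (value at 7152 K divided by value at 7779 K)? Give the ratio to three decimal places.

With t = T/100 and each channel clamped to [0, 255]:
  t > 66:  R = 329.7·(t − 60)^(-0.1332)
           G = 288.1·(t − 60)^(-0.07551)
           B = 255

1.033

At 7779 K (t = 77.79):
  G = 288.1·(77.79 − 60)^(-0.07551) = 288.1·17.79^(-0.07551) = 288.1·0.80464 = 231.816.
At 7152 K (t = 71.52):
  G = 288.1·(71.52 − 60)^(-0.07551) = 288.1·11.52^(-0.07551) = 288.1·0.83148 = 239.548.
Gain = 239.548 / 231.816 = 1.0334 → 1.033.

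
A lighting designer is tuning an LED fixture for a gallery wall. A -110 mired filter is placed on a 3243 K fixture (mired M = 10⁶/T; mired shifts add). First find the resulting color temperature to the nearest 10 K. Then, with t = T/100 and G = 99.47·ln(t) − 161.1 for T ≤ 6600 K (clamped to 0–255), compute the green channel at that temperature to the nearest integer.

229

M_in = 10⁶/3243 = 308.36; M_out = 308.36 + (-110) = 198.36.
T_out = 10⁶/198.36 = 5041.4 K → 5040 K; t = 50.4.
G = 99.47·ln 50.4 − 161.1 = 99.47·3.9200 − 161.1 = 228.822.
Rounded: 229.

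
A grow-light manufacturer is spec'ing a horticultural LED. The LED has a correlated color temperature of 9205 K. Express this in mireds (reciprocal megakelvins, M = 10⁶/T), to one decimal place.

M = 10⁶ / 9205 = 108.637 → 108.6 mireds.

108.6 mireds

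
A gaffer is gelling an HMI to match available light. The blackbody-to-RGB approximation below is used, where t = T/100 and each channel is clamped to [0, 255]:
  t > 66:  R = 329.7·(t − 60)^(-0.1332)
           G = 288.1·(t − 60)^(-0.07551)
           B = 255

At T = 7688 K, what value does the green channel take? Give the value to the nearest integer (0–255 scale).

233

t = 7688/100 = 76.88; the t > 66 branch applies.
G = 288.1·(76.88 − 60)^(-0.07551) = 288.1·16.88^(-0.07551) = 288.1·0.80783 = 232.736.
Rounded: 233.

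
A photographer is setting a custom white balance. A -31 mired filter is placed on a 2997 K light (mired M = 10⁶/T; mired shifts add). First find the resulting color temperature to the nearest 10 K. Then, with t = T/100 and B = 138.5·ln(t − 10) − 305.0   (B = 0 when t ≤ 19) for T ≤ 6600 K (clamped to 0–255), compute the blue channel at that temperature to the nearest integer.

M_in = 10⁶/2997 = 333.67; M_out = 333.67 + (-31) = 302.67.
T_out = 10⁶/302.67 = 3304.0 K → 3300 K; t = 33.
B = 138.5·ln(33 − 10) − 305.0 = 138.5·ln 23 − 305.0 = 138.5·3.1355 − 305.0 = 129.266.
Rounded: 129.

129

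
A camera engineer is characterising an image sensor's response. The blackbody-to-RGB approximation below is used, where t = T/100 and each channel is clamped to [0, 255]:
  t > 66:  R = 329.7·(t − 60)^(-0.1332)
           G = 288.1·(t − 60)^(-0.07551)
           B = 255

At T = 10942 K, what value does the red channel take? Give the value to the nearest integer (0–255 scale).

196

t = 10942/100 = 109.42; the t > 66 branch applies.
R = 329.7·(109.42 − 60)^(-0.1332) = 329.7·49.42^(-0.1332) = 329.7·0.59480 = 196.106.
Rounded: 196.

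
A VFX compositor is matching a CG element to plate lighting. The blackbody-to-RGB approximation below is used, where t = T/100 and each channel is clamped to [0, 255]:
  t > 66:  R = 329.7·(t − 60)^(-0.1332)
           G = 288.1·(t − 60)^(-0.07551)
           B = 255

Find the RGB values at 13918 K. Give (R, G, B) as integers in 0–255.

t = 13918/100 = 139.18; the t > 66 branch applies.
R = 329.7·(139.18 − 60)^(-0.1332) = 329.7·79.18^(-0.1332) = 329.7·0.55860 = 184.172.
G = 288.1·(139.18 − 60)^(-0.07551) = 288.1·79.18^(-0.07551) = 288.1·0.71885 = 207.099.
B = 255 by definition for t > 66.
Rounded: (184, 207, 255).

(184, 207, 255)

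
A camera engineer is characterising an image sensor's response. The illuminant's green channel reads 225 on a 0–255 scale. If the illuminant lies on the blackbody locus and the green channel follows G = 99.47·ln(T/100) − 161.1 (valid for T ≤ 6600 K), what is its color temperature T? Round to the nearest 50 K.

ln t = (225 + 161.1) / 99.47 = 3.8816.
t = e^3.8816 = 48.500.
T = 100·t = 4850 K → 4850 K to the nearest 50 K.

4850 K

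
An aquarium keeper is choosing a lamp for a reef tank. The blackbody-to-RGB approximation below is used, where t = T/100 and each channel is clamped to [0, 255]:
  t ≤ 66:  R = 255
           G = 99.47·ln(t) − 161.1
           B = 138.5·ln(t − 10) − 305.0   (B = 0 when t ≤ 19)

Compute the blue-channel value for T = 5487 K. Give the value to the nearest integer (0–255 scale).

t = 5487/100 = 54.87; the t ≤ 66 branch applies.
B = 138.5·ln(54.87 − 10) − 305.0 = 138.5·ln 44.87 − 305.0 = 138.5·3.8038 − 305.0 = 221.822.
Rounded: 222.

222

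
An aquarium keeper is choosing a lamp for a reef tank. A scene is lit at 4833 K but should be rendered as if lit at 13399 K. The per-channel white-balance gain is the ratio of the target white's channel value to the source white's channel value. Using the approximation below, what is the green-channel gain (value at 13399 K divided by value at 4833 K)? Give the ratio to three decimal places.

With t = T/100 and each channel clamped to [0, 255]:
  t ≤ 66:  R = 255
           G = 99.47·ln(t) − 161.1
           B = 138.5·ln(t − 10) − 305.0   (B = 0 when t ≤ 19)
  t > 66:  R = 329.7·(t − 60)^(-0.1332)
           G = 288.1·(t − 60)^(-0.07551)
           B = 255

At 4833 K (t = 48.33):
  G = 99.47·ln 48.33 − 161.1 = 99.47·3.8781 − 161.1 = 224.650.
At 13399 K (t = 133.99):
  G = 288.1·(133.99 − 60)^(-0.07551) = 288.1·73.99^(-0.07551) = 288.1·0.72253 = 208.162.
Gain = 208.162 / 224.650 = 0.9266 → 0.927.

0.927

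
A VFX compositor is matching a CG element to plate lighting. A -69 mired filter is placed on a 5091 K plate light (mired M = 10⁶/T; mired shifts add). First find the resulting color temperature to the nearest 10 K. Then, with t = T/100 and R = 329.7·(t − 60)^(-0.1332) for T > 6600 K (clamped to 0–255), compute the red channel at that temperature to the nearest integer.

M_in = 10⁶/5091 = 196.43; M_out = 196.43 + (-69) = 127.43.
T_out = 10⁶/127.43 = 7847.7 K → 7850 K; t = 78.5.
R = 329.7·(78.5 − 60)^(-0.1332) = 329.7·18.5^(-0.1332) = 329.7·0.67797 = 223.528.
Rounded: 224.

224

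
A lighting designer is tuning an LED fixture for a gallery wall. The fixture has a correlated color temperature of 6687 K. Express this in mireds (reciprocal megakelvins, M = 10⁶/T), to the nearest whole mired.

M = 10⁶ / 6687 = 149.544 → 150 mireds.

150 mireds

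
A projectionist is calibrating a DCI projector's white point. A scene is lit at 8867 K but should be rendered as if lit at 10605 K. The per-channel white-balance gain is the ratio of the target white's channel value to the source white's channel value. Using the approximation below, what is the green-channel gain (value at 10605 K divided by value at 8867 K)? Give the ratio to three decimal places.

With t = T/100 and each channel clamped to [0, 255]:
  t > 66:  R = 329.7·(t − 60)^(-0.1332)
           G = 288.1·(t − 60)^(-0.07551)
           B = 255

At 8867 K (t = 88.67):
  G = 288.1·(88.67 − 60)^(-0.07551) = 288.1·28.67^(-0.07551) = 288.1·0.77616 = 223.611.
At 10605 K (t = 106.05):
  G = 288.1·(106.05 − 60)^(-0.07551) = 288.1·46.05^(-0.07551) = 288.1·0.74888 = 215.751.
Gain = 215.751 / 223.611 = 0.9649 → 0.965.

0.965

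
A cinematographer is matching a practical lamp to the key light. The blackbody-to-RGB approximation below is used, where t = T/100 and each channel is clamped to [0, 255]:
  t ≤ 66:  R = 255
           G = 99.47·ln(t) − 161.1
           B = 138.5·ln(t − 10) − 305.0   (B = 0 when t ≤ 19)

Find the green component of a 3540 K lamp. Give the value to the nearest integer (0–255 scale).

t = 3540/100 = 35.4; the t ≤ 66 branch applies.
G = 99.47·ln 35.4 − 161.1 = 99.47·3.5667 − 161.1 = 193.681.
Rounded: 194.

194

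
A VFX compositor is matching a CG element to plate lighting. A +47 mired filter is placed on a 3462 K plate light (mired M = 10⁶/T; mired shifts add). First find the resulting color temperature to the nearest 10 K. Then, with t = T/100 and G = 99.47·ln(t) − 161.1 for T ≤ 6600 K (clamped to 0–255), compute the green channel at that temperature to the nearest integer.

177

M_in = 10⁶/3462 = 288.85; M_out = 288.85 + (+47) = 335.85.
T_out = 10⁶/335.85 = 2977.5 K → 2980 K; t = 29.8.
G = 99.47·ln 29.8 − 161.1 = 99.47·3.3945 − 161.1 = 176.552.
Rounded: 177.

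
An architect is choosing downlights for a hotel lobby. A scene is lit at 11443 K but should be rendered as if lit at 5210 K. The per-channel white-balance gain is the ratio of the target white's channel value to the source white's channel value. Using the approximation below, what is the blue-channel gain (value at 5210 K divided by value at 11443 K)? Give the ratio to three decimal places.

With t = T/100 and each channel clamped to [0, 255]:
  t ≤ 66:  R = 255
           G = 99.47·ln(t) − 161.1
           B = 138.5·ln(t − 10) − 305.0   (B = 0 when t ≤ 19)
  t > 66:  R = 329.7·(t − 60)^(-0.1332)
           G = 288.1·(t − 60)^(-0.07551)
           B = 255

0.835

At 11443 K (t = 114.43):
  B = 255 by definition for t > 66.
At 5210 K (t = 52.1):
  B = 138.5·ln(52.1 − 10) − 305.0 = 138.5·ln 42.1 − 305.0 = 138.5·3.7400 − 305.0 = 212.997.
Gain = 212.997 / 255.000 = 0.8353 → 0.835.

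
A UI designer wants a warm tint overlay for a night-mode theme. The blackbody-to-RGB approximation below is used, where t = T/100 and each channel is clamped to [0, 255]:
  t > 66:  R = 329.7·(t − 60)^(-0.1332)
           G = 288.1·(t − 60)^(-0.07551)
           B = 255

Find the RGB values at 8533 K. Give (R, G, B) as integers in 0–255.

(214, 226, 255)

t = 8533/100 = 85.33; the t > 66 branch applies.
R = 329.7·(85.33 − 60)^(-0.1332) = 329.7·25.33^(-0.1332) = 329.7·0.65018 = 214.365.
G = 288.1·(85.33 − 60)^(-0.07551) = 288.1·25.33^(-0.07551) = 288.1·0.78345 = 225.712.
B = 255 by definition for t > 66.
Rounded: (214, 226, 255).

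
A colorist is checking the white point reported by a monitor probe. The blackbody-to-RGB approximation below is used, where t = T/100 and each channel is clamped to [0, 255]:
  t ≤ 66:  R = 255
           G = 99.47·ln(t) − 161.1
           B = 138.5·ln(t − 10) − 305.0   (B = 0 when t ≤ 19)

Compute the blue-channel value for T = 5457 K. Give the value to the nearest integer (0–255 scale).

t = 5457/100 = 54.57; the t ≤ 66 branch applies.
B = 138.5·ln(54.57 − 10) − 305.0 = 138.5·ln 44.57 − 305.0 = 138.5·3.7971 − 305.0 = 220.893.
Rounded: 221.

221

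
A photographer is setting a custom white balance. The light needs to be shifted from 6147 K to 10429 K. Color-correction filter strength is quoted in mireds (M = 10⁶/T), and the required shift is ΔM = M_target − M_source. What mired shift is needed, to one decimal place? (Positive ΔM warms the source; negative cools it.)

-66.8 mireds

M_source = 10⁶/6147 = 162.681; M_target = 10⁶/10429 = 95.886.
ΔM = 95.886 − 162.681 = -66.795 → -66.8 mireds, a cooling shift.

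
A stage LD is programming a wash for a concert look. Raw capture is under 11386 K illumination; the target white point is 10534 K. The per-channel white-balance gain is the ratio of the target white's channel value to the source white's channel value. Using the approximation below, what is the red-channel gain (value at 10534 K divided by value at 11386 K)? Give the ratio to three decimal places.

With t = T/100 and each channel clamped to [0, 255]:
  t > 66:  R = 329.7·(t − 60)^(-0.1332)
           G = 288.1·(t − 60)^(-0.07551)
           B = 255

At 11386 K (t = 113.86):
  R = 329.7·(113.86 − 60)^(-0.1332) = 329.7·53.86^(-0.1332) = 329.7·0.58802 = 193.872.
At 10534 K (t = 105.34):
  R = 329.7·(105.34 − 60)^(-0.1332) = 329.7·45.34^(-0.1332) = 329.7·0.60167 = 198.370.
Gain = 198.370 / 193.872 = 1.0232 → 1.023.

1.023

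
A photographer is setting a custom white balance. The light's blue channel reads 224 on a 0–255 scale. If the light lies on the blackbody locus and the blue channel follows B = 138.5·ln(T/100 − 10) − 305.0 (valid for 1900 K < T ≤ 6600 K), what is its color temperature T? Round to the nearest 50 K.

5550 K

ln(t − 10) = (224 + 305.0) / 138.5 = 3.8195.
t − 10 = e^3.8195 = 45.581, so t = 55.581.
T = 100·t = 5558 K → 5550 K to the nearest 50 K.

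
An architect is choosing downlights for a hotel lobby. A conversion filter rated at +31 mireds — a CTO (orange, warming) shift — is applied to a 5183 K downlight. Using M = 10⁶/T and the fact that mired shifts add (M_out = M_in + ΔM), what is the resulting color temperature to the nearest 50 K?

M_in = 10⁶/5183 = 192.94 mireds.
M_out = 192.94 + (+31) = 223.94 mireds.
T_out = 10⁶/223.94 = 4465.5 K → 4450 K.

4450 K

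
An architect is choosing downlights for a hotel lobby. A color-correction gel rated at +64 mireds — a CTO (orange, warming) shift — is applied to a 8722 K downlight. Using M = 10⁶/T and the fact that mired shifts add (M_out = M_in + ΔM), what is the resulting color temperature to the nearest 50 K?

M_in = 10⁶/8722 = 114.65 mireds.
M_out = 114.65 + (+64) = 178.65 mireds.
T_out = 10⁶/178.65 = 5597.5 K → 5600 K.

5600 K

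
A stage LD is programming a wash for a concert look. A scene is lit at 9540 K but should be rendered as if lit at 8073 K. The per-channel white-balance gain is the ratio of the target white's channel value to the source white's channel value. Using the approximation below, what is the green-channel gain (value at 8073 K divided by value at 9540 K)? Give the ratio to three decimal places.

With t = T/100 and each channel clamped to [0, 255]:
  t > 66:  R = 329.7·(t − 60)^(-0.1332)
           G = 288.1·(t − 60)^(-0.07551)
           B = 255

1.041

At 9540 K (t = 95.4):
  G = 288.1·(95.4 − 60)^(-0.07551) = 288.1·35.4^(-0.07551) = 288.1·0.76390 = 220.079.
At 8073 K (t = 80.73):
  G = 288.1·(80.73 − 60)^(-0.07551) = 288.1·20.73^(-0.07551) = 288.1·0.79540 = 229.154.
Gain = 229.154 / 220.079 = 1.0412 → 1.041.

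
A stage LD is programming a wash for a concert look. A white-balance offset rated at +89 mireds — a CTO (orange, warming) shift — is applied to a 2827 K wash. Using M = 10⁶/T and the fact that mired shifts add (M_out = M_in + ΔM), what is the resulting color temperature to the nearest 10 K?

2260 K

M_in = 10⁶/2827 = 353.73 mireds.
M_out = 353.73 + (+89) = 442.73 mireds.
T_out = 10⁶/442.73 = 2258.7 K → 2260 K.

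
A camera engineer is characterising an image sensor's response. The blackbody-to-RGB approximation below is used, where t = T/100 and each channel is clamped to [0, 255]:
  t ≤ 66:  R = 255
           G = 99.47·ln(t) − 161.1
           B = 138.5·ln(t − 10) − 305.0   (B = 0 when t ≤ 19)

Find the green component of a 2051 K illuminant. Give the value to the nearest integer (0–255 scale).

t = 2051/100 = 20.51; the t ≤ 66 branch applies.
G = 99.47·ln 20.51 − 161.1 = 99.47·3.0209 − 161.1 = 139.390.
Rounded: 139.

139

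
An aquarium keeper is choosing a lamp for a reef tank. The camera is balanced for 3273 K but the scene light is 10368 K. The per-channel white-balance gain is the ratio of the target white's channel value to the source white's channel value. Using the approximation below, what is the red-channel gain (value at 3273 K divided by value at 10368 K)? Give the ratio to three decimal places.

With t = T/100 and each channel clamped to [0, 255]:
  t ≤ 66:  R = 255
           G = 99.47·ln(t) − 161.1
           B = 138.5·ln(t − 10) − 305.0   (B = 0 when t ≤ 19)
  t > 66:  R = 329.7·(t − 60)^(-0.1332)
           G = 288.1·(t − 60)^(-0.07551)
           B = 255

At 10368 K (t = 103.68):
  R = 329.7·(103.68 − 60)^(-0.1332) = 329.7·43.68^(-0.1332) = 329.7·0.60466 = 199.358.
At 3273 K (t = 32.73):
  R = 255 by definition for t ≤ 66.
Gain = 255.000 / 199.358 = 1.2791 → 1.279.

1.279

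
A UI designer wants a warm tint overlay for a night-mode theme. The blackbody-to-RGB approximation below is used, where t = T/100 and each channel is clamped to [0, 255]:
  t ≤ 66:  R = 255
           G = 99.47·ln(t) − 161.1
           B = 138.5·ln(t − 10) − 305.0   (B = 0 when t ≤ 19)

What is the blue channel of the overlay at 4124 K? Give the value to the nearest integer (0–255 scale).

t = 4124/100 = 41.24; the t ≤ 66 branch applies.
B = 138.5·ln(41.24 − 10) − 305.0 = 138.5·ln 31.24 − 305.0 = 138.5·3.4417 − 305.0 = 171.675.
Rounded: 172.

172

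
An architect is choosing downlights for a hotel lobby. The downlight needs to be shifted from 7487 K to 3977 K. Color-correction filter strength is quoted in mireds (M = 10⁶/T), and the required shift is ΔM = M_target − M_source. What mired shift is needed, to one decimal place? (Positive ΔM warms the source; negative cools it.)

+117.9 mireds

M_source = 10⁶/7487 = 133.565; M_target = 10⁶/3977 = 251.446.
ΔM = 251.446 − 133.565 = 117.881 → +117.9 mireds, a warming shift.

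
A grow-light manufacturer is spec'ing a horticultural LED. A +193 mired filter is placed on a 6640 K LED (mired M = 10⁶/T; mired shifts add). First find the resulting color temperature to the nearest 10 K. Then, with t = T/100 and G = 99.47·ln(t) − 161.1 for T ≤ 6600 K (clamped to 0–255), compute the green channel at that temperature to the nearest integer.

M_in = 10⁶/6640 = 150.60; M_out = 150.60 + (+193) = 343.60.
T_out = 10⁶/343.60 = 2910.3 K → 2910 K; t = 29.1.
G = 99.47·ln 29.1 − 161.1 = 99.47·3.3707 − 161.1 = 174.187.
Rounded: 174.

174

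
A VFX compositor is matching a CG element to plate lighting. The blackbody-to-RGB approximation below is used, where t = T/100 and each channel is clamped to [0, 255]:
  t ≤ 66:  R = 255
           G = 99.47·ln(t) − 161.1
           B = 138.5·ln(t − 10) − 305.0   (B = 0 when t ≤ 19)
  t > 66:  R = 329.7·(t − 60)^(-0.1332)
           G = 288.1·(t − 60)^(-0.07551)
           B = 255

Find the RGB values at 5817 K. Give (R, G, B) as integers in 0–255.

(255, 243, 232)

t = 5817/100 = 58.17; the t ≤ 66 branch applies.
R = 255 by definition for t ≤ 66.
G = 99.47·ln 58.17 − 161.1 = 99.47·4.0634 − 161.1 = 243.083.
B = 138.5·ln(58.17 − 10) − 305.0 = 138.5·ln 48.17 − 305.0 = 138.5·3.8747 − 305.0 = 231.651.
Rounded: (255, 243, 232).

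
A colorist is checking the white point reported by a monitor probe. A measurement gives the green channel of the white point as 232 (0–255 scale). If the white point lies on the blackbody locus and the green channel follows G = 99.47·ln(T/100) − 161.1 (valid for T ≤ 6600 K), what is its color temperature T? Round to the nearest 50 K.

ln t = (232 + 161.1) / 99.47 = 3.9519.
t = e^3.9519 = 52.036.
T = 100·t = 5204 K → 5200 K to the nearest 50 K.

5200 K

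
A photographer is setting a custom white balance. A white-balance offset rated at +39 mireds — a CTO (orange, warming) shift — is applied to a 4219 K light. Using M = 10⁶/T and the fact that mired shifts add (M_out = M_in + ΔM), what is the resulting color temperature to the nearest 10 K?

M_in = 10⁶/4219 = 237.02 mireds.
M_out = 237.02 + (+39) = 276.02 mireds.
T_out = 10⁶/276.02 = 3622.9 K → 3620 K.

3620 K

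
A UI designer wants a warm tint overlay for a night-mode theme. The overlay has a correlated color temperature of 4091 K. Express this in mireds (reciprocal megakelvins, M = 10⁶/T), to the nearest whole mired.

244 mireds

M = 10⁶ / 4091 = 244.439 → 244 mireds.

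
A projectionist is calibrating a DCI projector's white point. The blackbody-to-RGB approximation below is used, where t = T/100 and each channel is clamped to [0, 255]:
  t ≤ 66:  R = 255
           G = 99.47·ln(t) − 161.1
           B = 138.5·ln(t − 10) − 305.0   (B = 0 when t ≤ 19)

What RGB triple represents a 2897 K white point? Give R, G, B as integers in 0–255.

R=255, G=174, B=103

t = 2897/100 = 28.97; the t ≤ 66 branch applies.
R = 255 by definition for t ≤ 66.
G = 99.47·ln 28.97 − 161.1 = 99.47·3.3663 − 161.1 = 173.742.
B = 138.5·ln(28.97 − 10) − 305.0 = 138.5·ln 18.97 − 305.0 = 138.5·2.9429 − 305.0 = 102.586.
Rounded: (255, 174, 103).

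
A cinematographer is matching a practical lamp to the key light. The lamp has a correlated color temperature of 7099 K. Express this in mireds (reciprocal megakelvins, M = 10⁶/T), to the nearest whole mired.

M = 10⁶ / 7099 = 140.865 → 141 mireds.

141 mireds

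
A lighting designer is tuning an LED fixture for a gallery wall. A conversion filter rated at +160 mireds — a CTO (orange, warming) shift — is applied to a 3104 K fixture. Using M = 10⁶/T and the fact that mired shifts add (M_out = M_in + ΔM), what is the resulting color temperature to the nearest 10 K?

M_in = 10⁶/3104 = 322.16 mireds.
M_out = 322.16 + (+160) = 482.16 mireds.
T_out = 10⁶/482.16 = 2074.0 K → 2070 K.

2070 K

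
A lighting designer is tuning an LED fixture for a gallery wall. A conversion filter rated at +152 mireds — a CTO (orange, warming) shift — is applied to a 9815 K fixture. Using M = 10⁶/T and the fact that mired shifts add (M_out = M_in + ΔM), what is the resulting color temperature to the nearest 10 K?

M_in = 10⁶/9815 = 101.88 mireds.
M_out = 101.88 + (+152) = 253.88 mireds.
T_out = 10⁶/253.88 = 3938.8 K → 3940 K.

3940 K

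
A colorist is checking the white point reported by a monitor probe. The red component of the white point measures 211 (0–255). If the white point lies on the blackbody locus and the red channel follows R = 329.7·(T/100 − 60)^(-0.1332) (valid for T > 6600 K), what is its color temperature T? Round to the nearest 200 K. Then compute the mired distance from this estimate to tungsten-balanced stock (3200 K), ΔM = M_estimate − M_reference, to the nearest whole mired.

-199 mireds

(t − 60)^(-0.1332) = 211/329.7 = 0.63998.
t − 60 = 0.63998^(1/-0.1332) = 0.63998^(-7.508) = 28.525, so t = 88.525.
T = 100·t = 8853 K → 8800 K to the nearest 200 K.
M_estimate = 10⁶/8800 = 113.64; M_reference = 10⁶/3200 = 312.50.
ΔM = 113.64 − 312.50 = -198.86 → -199 mireds.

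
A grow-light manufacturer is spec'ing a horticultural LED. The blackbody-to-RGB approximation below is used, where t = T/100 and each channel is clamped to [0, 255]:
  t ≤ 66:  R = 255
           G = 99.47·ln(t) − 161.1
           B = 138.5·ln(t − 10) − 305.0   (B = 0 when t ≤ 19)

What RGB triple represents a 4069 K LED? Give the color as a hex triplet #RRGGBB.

#FFD0A9

t = 4069/100 = 40.69; the t ≤ 66 branch applies.
R = 255 by definition for t ≤ 66.
G = 99.47·ln 40.69 − 161.1 = 99.47·3.7060 − 161.1 = 207.534.
B = 138.5·ln(40.69 − 10) − 305.0 = 138.5·ln 30.69 − 305.0 = 138.5·3.4239 − 305.0 = 169.215.
Rounded: (255, 208, 169).
In hex: #FFD0A9.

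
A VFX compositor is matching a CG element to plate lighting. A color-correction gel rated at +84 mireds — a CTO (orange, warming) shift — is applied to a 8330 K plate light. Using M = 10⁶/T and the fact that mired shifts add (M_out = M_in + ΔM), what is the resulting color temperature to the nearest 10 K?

4900 K

M_in = 10⁶/8330 = 120.05 mireds.
M_out = 120.05 + (+84) = 204.05 mireds.
T_out = 10⁶/204.05 = 4900.8 K → 4900 K.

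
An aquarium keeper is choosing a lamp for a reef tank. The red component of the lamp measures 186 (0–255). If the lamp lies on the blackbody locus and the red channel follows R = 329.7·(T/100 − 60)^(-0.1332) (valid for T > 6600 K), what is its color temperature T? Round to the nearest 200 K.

13400 K

(t − 60)^(-0.1332) = 186/329.7 = 0.56415.
t − 60 = 0.56415^(1/-0.1332) = 0.56415^(-7.508) = 73.521, so t = 133.521.
T = 100·t = 13352 K → 13400 K to the nearest 200 K.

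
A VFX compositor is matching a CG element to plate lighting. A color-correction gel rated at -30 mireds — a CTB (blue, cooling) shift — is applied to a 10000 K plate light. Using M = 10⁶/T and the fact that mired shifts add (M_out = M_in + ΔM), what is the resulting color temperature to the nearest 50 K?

14300 K

M_in = 10⁶/10000 = 100.00 mireds.
M_out = 100.00 + (-30) = 70.00 mireds.
T_out = 10⁶/70.00 = 14285.7 K → 14300 K.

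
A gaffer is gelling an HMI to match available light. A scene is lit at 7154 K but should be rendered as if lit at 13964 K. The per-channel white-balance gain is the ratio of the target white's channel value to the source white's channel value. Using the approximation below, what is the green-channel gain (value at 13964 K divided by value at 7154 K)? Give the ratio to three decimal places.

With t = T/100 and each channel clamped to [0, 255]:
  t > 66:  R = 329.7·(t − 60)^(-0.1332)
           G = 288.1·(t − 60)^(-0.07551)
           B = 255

At 7154 K (t = 71.54):
  G = 288.1·(71.54 − 60)^(-0.07551) = 288.1·11.54^(-0.07551) = 288.1·0.83137 = 239.517.
At 13964 K (t = 139.64):
  G = 288.1·(139.64 − 60)^(-0.07551) = 288.1·79.64^(-0.07551) = 288.1·0.71853 = 207.009.
Gain = 207.009 / 239.517 = 0.8643 → 0.864.

0.864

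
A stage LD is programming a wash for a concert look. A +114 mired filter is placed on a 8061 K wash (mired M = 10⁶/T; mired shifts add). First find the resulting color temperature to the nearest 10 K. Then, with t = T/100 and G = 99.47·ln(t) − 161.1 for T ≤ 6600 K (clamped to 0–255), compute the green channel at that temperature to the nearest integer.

M_in = 10⁶/8061 = 124.05; M_out = 124.05 + (+114) = 238.05.
T_out = 10⁶/238.05 = 4200.7 K → 4200 K; t = 42.
G = 99.47·ln 42 − 161.1 = 99.47·3.7377 − 161.1 = 210.686.
Rounded: 211.

211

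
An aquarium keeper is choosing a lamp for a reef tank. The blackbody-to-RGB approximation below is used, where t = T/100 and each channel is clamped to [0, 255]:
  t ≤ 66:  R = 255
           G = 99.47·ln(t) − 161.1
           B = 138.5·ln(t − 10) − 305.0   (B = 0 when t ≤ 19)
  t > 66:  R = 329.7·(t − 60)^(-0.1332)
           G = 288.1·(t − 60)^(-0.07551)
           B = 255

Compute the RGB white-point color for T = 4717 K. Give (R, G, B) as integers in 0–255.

t = 4717/100 = 47.17; the t ≤ 66 branch applies.
R = 255 by definition for t ≤ 66.
G = 99.47·ln 47.17 − 161.1 = 99.47·3.8538 − 161.1 = 222.233.
B = 138.5·ln(47.17 − 10) − 305.0 = 138.5·ln 37.17 − 305.0 = 138.5·3.6155 − 305.0 = 195.747.
Rounded: (255, 222, 196).

(255, 222, 196)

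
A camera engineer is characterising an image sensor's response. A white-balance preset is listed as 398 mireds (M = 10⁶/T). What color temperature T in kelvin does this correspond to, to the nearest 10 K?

2510 K

T = 10⁶ / 398 = 2512.56 K → 2510 K.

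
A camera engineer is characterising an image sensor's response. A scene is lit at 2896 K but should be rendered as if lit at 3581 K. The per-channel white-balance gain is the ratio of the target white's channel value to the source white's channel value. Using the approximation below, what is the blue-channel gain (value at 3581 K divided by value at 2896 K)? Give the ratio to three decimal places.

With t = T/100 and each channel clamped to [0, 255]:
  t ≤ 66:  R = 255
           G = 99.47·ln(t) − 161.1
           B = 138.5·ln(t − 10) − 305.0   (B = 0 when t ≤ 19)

1.417

At 2896 K (t = 28.96):
  B = 138.5·ln(28.96 − 10) − 305.0 = 138.5·ln 18.96 − 305.0 = 138.5·2.9423 − 305.0 = 102.513.
At 3581 K (t = 35.81):
  B = 138.5·ln(35.81 − 10) − 305.0 = 138.5·ln 25.81 − 305.0 = 138.5·3.2508 − 305.0 = 145.231.
Gain = 145.231 / 102.513 = 1.4167 → 1.417.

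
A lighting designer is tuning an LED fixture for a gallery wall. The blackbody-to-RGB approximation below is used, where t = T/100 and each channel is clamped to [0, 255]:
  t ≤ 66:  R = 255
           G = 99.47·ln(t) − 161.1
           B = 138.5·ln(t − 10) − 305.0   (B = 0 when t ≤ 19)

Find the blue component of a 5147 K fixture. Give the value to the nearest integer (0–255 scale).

t = 5147/100 = 51.47; the t ≤ 66 branch applies.
B = 138.5·ln(51.47 − 10) − 305.0 = 138.5·ln 41.47 − 305.0 = 138.5·3.7250 − 305.0 = 210.908.
Rounded: 211.

211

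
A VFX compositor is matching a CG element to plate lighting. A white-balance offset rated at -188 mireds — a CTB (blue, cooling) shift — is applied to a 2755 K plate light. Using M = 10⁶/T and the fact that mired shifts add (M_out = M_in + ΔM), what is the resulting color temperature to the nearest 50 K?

M_in = 10⁶/2755 = 362.98 mireds.
M_out = 362.98 + (-188) = 174.98 mireds.
T_out = 10⁶/174.98 = 5715.1 K → 5700 K.

5700 K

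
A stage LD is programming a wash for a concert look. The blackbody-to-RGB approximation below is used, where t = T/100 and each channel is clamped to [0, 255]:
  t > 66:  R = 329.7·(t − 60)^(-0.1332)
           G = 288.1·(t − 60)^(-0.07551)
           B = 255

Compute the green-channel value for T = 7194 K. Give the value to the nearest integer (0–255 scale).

239

t = 7194/100 = 71.94; the t > 66 branch applies.
G = 288.1·(71.94 − 60)^(-0.07551) = 288.1·11.94^(-0.07551) = 288.1·0.82923 = 238.901.
Rounded: 239.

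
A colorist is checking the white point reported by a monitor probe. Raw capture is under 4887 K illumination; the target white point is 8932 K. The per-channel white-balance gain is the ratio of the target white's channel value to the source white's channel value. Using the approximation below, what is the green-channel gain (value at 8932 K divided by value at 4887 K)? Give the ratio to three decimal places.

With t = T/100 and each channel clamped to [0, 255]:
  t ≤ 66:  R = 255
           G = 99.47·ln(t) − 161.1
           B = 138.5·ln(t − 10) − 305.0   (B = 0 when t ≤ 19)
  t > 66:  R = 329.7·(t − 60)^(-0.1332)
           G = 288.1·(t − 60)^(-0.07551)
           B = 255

At 4887 K (t = 48.87):
  G = 99.47·ln 48.87 − 161.1 = 99.47·3.8892 − 161.1 = 225.755.
At 8932 K (t = 89.32):
  G = 288.1·(89.32 − 60)^(-0.07551) = 288.1·29.32^(-0.07551) = 288.1·0.77484 = 223.233.
Gain = 223.233 / 225.755 = 0.9888 → 0.989.

0.989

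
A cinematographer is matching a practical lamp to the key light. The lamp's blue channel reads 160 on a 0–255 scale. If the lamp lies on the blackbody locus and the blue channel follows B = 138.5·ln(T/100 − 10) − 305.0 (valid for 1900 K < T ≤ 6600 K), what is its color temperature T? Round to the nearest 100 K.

3900 K

ln(t − 10) = (160 + 305.0) / 138.5 = 3.3574.
t − 10 = e^3.3574 = 28.714, so t = 38.714.
T = 100·t = 3871 K → 3900 K to the nearest 100 K.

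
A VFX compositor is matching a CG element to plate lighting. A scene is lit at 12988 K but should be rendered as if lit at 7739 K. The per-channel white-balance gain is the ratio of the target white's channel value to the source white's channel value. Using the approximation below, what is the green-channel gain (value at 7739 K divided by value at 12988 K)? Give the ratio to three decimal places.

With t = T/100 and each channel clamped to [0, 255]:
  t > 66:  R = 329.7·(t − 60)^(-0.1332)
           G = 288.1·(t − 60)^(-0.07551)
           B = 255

1.111

At 12988 K (t = 129.88):
  G = 288.1·(129.88 − 60)^(-0.07551) = 288.1·69.88^(-0.07551) = 288.1·0.72566 = 209.063.
At 7739 K (t = 77.39):
  G = 288.1·(77.39 − 60)^(-0.07551) = 288.1·17.39^(-0.07551) = 288.1·0.80602 = 232.214.
Gain = 232.214 / 209.063 = 1.1107 → 1.111.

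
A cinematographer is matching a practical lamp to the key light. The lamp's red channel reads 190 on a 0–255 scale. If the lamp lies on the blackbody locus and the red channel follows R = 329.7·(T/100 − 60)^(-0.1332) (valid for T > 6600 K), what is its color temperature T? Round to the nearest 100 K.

(t − 60)^(-0.1332) = 190/329.7 = 0.57628.
t − 60 = 0.57628^(1/-0.1332) = 0.57628^(-7.508) = 62.667, so t = 122.667.
T = 100·t = 12267 K → 12300 K to the nearest 100 K.

12300 K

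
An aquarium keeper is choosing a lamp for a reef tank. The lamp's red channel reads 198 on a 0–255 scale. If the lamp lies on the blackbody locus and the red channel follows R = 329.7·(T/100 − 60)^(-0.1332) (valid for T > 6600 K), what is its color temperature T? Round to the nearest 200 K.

10600 K

(t − 60)^(-0.1332) = 198/329.7 = 0.60055.
t − 60 = 0.60055^(1/-0.1332) = 0.60055^(-7.508) = 45.980, so t = 105.980.
T = 100·t = 10598 K → 10600 K to the nearest 200 K.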